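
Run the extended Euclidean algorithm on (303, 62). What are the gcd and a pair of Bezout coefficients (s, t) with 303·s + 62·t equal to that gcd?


Euclidean algorithm on (303, 62) — divide until remainder is 0:
  303 = 4 · 62 + 55
  62 = 1 · 55 + 7
  55 = 7 · 7 + 6
  7 = 1 · 6 + 1
  6 = 6 · 1 + 0
gcd(303, 62) = 1.
Track Bezout coefficients alongside the remainders: start with r₀ = 303 = a·1 + b·0 (s = 1, t = 0) and r₁ = 62 = a·0 + b·1 (s = 0, t = 1); each new remainder r_{k+1} = r_{k-1} − q_k·r_k inherits s_{k+1} = s_{k-1} − q_k·s_k, t_{k+1} = t_{k-1} − q_k·t_k, so r_k = a·s_k + b·t_k at every step:
  q = 4: r = 55, s = 1 − 4·0 = 1, t = 0 − 4·1 = -4  (check: 303·1 + 62·(-4) = 55)
  q = 1: r = 7, s = 0 − 1·1 = -1, t = 1 − 1·(-4) = 5  (check: 303·(-1) + 62·5 = 7)
  q = 7: r = 6, s = 1 − 7·(-1) = 8, t = -4 − 7·5 = -39  (check: 303·8 + 62·(-39) = 6)
  q = 1: r = 1, s = -1 − 1·8 = -9, t = 5 − 1·(-39) = 44  (check: 303·(-9) + 62·44 = 1)
The row with r = 1 (the gcd) gives the Bezout coefficients s = -9, t = 44.
Result: 303 · (-9) + 62 · (44) = 1.

gcd(303, 62) = 1; s = -9, t = 44 (check: 303·(-9) + 62·44 = 1).


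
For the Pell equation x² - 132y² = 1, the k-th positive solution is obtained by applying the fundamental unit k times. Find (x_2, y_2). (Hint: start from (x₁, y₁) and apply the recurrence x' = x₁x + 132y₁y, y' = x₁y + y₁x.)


Step 1: Find the fundamental solution (x₁, y₁) of x² - 132y² = 1.
  Expand √132 as a continued fraction. a₀ = ⌊√132⌋ = 11; iterate m_{k+1} = d_k·a_k − m_k, d_{k+1} = (132 − m_{k+1}²)/d_k, a_{k+1} = ⌊(a₀ + m_{k+1})/d_{k+1}⌋ (starting m₀ = 0, d₀ = 1), with convergents p_k = a_k·p_{k-1} + p_{k-2}, q_k = a_k·q_{k-1} + q_{k-2} (p₋₁ = 1, q₋₁ = 0):
  k = 0: a₀ = 11; p₀/q₀ = 11/1; p₀² − 132·q₀² = 121 − 132 = -11.
  k = 1: m = 11, d = 11, a = ⌊(11 + 11)/11⌋ = 2; p/q = (2·11 + 1)/(2·1 + 0) = 23/2; p² − 132·q² = 529 − 528 = 1.
  The first convergent with p² − 132·q² = 1 gives the fundamental solution (x₁, y₁) = (23, 2).
Step 2: Apply the recurrence (x_{n+1}, y_{n+1}) = (x₁x_n + 132y₁y_n, x₁y_n + y₁x_n) repeatedly.
  From (x_1, y_1) = (23, 2): x_2 = 23·23 + 132·2·2 = 1057; y_2 = 23·2 + 2·23 = 92.
Step 3: Verify x_2² - 132·y_2² = 1117249 - 1117248 = 1 (should be 1). ✓

(x_1, y_1) = (23, 2); (x_2, y_2) = (1057, 92).


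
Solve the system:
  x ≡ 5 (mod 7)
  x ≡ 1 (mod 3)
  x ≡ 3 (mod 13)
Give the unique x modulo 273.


Moduli 7, 3, 13 are pairwise coprime; by CRT there is a unique solution modulo M = 7 · 3 · 13 = 273.
Solve pairwise, accumulating the modulus:
  Start with x ≡ 5 (mod 7).
  Combine with x ≡ 1 (mod 3): since gcd(7, 3) = 1, we get a unique residue mod 21.
    Write x = 5 + 7·t and substitute into x ≡ 1 (mod 3): 7·t ≡ 1 − 5 = -4 (mod 3).
    Reduce coefficients mod 3: 1·t ≡ 2 (mod 3).
    So t ≡ 2 (mod 3).
    Then x = 5 + 7·2 = 19, valid modulo lcm(7, 3) = 21: x ≡ 19 (mod 21).
  Combine with x ≡ 3 (mod 13): since gcd(21, 13) = 1, we get a unique residue mod 273.
    Write x = 19 + 21·t and substitute into x ≡ 3 (mod 13): 21·t ≡ 3 − 19 = -16 (mod 13).
    Reduce coefficients mod 13: 8·t ≡ 10 (mod 13).
    The inverse of 8 mod 13 is 5 (since 8·5 = 40 = 3·13 + 1), so t ≡ 5·10 = 50 ≡ 11 (mod 13).
    Then x = 19 + 21·11 = 250, valid modulo lcm(21, 13) = 273: x ≡ 250 (mod 273).
Verify: 250 mod 7 = 5 ✓, 250 mod 3 = 1 ✓, 250 mod 13 = 3 ✓.

x ≡ 250 (mod 273).


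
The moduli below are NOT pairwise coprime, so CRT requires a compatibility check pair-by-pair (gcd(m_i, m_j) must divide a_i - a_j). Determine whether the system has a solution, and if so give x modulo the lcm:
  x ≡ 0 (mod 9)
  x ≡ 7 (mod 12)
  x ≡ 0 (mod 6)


Moduli 9, 12, 6 are not pairwise coprime, so CRT works modulo lcm(m_i) when all pairwise compatibility conditions hold.
Pairwise compatibility: gcd(m_i, m_j) must divide a_i - a_j for every pair.
Merge one congruence at a time:
  Start: x ≡ 0 (mod 9).
  Combine with x ≡ 7 (mod 12): gcd(9, 12) = 3, and 7 - 0 = 7 is NOT divisible by 3.
    ⇒ system is inconsistent (no integer solution).

No solution (the system is inconsistent).


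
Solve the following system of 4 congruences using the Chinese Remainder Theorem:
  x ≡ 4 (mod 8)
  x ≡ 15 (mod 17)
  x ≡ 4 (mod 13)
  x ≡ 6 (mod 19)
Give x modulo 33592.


Product of moduli M = 8 · 17 · 13 · 19 = 33592.
Merge one congruence at a time:
  Start: x ≡ 4 (mod 8).
  Combine with x ≡ 15 (mod 17); new modulus lcm = 136.
    Write x = 4 + 8·t and substitute into x ≡ 15 (mod 17): 8·t ≡ 15 − 4 = 11 (mod 17).
    The inverse of 8 mod 17 is 15 (since 8·15 = 120 = 7·17 + 1), so t ≡ 15·11 = 165 ≡ 12 (mod 17).
    Then x = 4 + 8·12 = 100, valid modulo lcm(8, 17) = 136: x ≡ 100 (mod 136).
  Combine with x ≡ 4 (mod 13); new modulus lcm = 1768.
    Write x = 100 + 136·t and substitute into x ≡ 4 (mod 13): 136·t ≡ 4 − 100 = -96 (mod 13).
    Reduce coefficients mod 13: 6·t ≡ 8 (mod 13).
    The inverse of 6 mod 13 is 11 (since 6·11 = 66 = 5·13 + 1), so t ≡ 11·8 = 88 ≡ 10 (mod 13).
    Then x = 100 + 136·10 = 1460, valid modulo lcm(136, 13) = 1768: x ≡ 1460 (mod 1768).
  Combine with x ≡ 6 (mod 19); new modulus lcm = 33592.
    Write x = 1460 + 1768·t and substitute into x ≡ 6 (mod 19): 1768·t ≡ 6 − 1460 = -1454 (mod 19).
    Reduce coefficients mod 19: 1·t ≡ 9 (mod 19).
    So t ≡ 9 (mod 19).
    Then x = 1460 + 1768·9 = 17372, valid modulo lcm(1768, 19) = 33592: x ≡ 17372 (mod 33592).
Verify against each original: 17372 mod 8 = 4, 17372 mod 17 = 15, 17372 mod 13 = 4, 17372 mod 19 = 6.

x ≡ 17372 (mod 33592).


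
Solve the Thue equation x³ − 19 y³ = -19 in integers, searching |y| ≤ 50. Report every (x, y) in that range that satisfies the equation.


The equation is x³ - 19y³ = -19. For fixed y, x³ = 19·y³ − 19, so a solution requires the RHS to be a perfect cube.
Strategy: iterate y from -50 to 50, compute RHS = 19·y³ − 19, and check whether it is a (positive or negative) perfect cube.
Check small values of y:
  y = 0: RHS = -19 is not a perfect cube.
  y = 1: RHS = 0 = (0)³ ⇒ x = 0 works.
  y = -1: RHS = -38 is not a perfect cube.
  y = 2: RHS = 133 is not a perfect cube.
  y = -2: RHS = -171 is not a perfect cube.
  y = 3: RHS = 494 is not a perfect cube.
  y = -3: RHS = -532 is not a perfect cube.
Continuing the search up to |y| = 50 finds no further solutions beyond those listed.
Collected solutions: (0, 1).

Solutions (with |y| ≤ 50): (0, 1).


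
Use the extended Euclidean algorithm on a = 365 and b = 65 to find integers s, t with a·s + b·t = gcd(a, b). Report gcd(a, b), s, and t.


Euclidean algorithm on (365, 65) — divide until remainder is 0:
  365 = 5 · 65 + 40
  65 = 1 · 40 + 25
  40 = 1 · 25 + 15
  25 = 1 · 15 + 10
  15 = 1 · 10 + 5
  10 = 2 · 5 + 0
gcd(365, 65) = 5.
Track Bezout coefficients alongside the remainders: start with r₀ = 365 = a·1 + b·0 (s = 1, t = 0) and r₁ = 65 = a·0 + b·1 (s = 0, t = 1); each new remainder r_{k+1} = r_{k-1} − q_k·r_k inherits s_{k+1} = s_{k-1} − q_k·s_k, t_{k+1} = t_{k-1} − q_k·t_k, so r_k = a·s_k + b·t_k at every step:
  q = 5: r = 40, s = 1 − 5·0 = 1, t = 0 − 5·1 = -5  (check: 365·1 + 65·(-5) = 40)
  q = 1: r = 25, s = 0 − 1·1 = -1, t = 1 − 1·(-5) = 6  (check: 365·(-1) + 65·6 = 25)
  q = 1: r = 15, s = 1 − 1·(-1) = 2, t = -5 − 1·6 = -11  (check: 365·2 + 65·(-11) = 15)
  q = 1: r = 10, s = -1 − 1·2 = -3, t = 6 − 1·(-11) = 17  (check: 365·(-3) + 65·17 = 10)
  q = 1: r = 5, s = 2 − 1·(-3) = 5, t = -11 − 1·17 = -28  (check: 365·5 + 65·(-28) = 5)
The row with r = 5 (the gcd) gives the Bezout coefficients s = 5, t = -28.
Result: 365 · (5) + 65 · (-28) = 5.

gcd(365, 65) = 5; s = 5, t = -28 (check: 365·5 + 65·(-28) = 5).


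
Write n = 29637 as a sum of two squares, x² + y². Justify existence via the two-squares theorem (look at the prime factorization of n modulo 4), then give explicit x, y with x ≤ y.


Step 1: Factor n = 29637 = 3^2 · 37 · 89.
Step 2: Check the mod-4 condition on each prime factor: 3 ≡ 3 (mod 4), exponent 2 (must be even); 37 ≡ 1 (mod 4), exponent 1; 89 ≡ 1 (mod 4), exponent 1.
All primes ≡ 3 (mod 4) appear to even exponent (or don't appear), so by the two-squares theorem n IS expressible as a sum of two squares.
Step 3: Build a representation. Group n = k² · m with k = 3 and m = 37 · 89 = 3293 (a product of primes ≡ 1 (mod 4)); a representation of m scales to one of n via (k·x)² + (k·y)² = k²(x² + y²). Each prime p ≡ 1 (mod 4) is itself a sum of two squares; find a² by testing p − a² for a perfect square:
  37: 37 − 1² = 36 = 6² ⇒ 37 = 1² + 6².
  89: 89 − 1² = 88, 89 − 2² = 85, 89 − 3² = 80, 89 − 4² = 73, 89 − 5² = 64 = 8² ⇒ 89 = 5² + 8².
  Combine using the Brahmagupta–Fibonacci identity (a² + b²)(c² + d²) = (ac − bd)² + (ad + bc)² = (ac + bd)² + (ad − bc)²:
  37 · 89 = 3293: from (1² + 6²)(5² + 8²), take (1·5 − 6·8, 1·8 + 6·5) = (5 − 48, 8 + 30) = (-43, 38); dropping signs (only squares matter) gives (43, 38); check 43² + 38² = 1849 + 1444 = 3293 ✓.
  Scale by k = 3: (3·43, 3·38) = (129, 114).
Step 4: Order so x ≤ y and verify: 114² + 129² = 12996 + 16641 = 29637 = n. ✓

n = 29637 = 114² + 129² (one valid representation with x ≤ y).


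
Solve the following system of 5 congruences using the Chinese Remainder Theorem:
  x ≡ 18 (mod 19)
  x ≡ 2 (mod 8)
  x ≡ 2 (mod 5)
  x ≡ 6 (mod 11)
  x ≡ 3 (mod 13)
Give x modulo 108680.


Product of moduli M = 19 · 8 · 5 · 11 · 13 = 108680.
Merge one congruence at a time:
  Start: x ≡ 18 (mod 19).
  Combine with x ≡ 2 (mod 8); new modulus lcm = 152.
    Write x = 18 + 19·t and substitute into x ≡ 2 (mod 8): 19·t ≡ 2 − 18 = -16 (mod 8).
    Reduce coefficients mod 8: 3·t ≡ 0 (mod 8).
    The inverse of 3 mod 8 is 3 (since 3·3 = 9 = 1·8 + 1), so t ≡ 3·0 = 0 ≡ 0 (mod 8).
    Then x = 18 + 19·0 = 18, valid modulo lcm(19, 8) = 152: x ≡ 18 (mod 152).
  Combine with x ≡ 2 (mod 5); new modulus lcm = 760.
    Write x = 18 + 152·t and substitute into x ≡ 2 (mod 5): 152·t ≡ 2 − 18 = -16 (mod 5).
    Reduce coefficients mod 5: 2·t ≡ 4 (mod 5).
    The inverse of 2 mod 5 is 3 (since 2·3 = 6 = 1·5 + 1), so t ≡ 3·4 = 12 ≡ 2 (mod 5).
    Then x = 18 + 152·2 = 322, valid modulo lcm(152, 5) = 760: x ≡ 322 (mod 760).
  Combine with x ≡ 6 (mod 11); new modulus lcm = 8360.
    Write x = 322 + 760·t and substitute into x ≡ 6 (mod 11): 760·t ≡ 6 − 322 = -316 (mod 11).
    Reduce coefficients mod 11: 1·t ≡ 3 (mod 11).
    So t ≡ 3 (mod 11).
    Then x = 322 + 760·3 = 2602, valid modulo lcm(760, 11) = 8360: x ≡ 2602 (mod 8360).
  Combine with x ≡ 3 (mod 13); new modulus lcm = 108680.
    Write x = 2602 + 8360·t and substitute into x ≡ 3 (mod 13): 8360·t ≡ 3 − 2602 = -2599 (mod 13).
    Reduce coefficients mod 13: 1·t ≡ 1 (mod 13).
    So t ≡ 1 (mod 13).
    Then x = 2602 + 8360·1 = 10962, valid modulo lcm(8360, 13) = 108680: x ≡ 10962 (mod 108680).
Verify against each original: 10962 mod 19 = 18, 10962 mod 8 = 2, 10962 mod 5 = 2, 10962 mod 11 = 6, 10962 mod 13 = 3.

x ≡ 10962 (mod 108680).


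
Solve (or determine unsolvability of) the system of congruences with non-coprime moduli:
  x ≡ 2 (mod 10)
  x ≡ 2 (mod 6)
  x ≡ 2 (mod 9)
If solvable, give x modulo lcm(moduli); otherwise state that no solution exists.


Moduli 10, 6, 9 are not pairwise coprime, so CRT works modulo lcm(m_i) when all pairwise compatibility conditions hold.
Pairwise compatibility: gcd(m_i, m_j) must divide a_i - a_j for every pair.
Merge one congruence at a time:
  Start: x ≡ 2 (mod 10).
  Combine with x ≡ 2 (mod 6): gcd(10, 6) = 2; 2 - 2 = 0, which IS divisible by 2, so compatible.
    Write x = 2 + 10·t and substitute into x ≡ 2 (mod 6): 10·t ≡ 2 − 2 = 0 (mod 6).
    Divide the congruence (and modulus) by g = 2: 5·t ≡ 0 (mod 3).
    Reduce coefficients mod 3: 2·t ≡ 0 (mod 3).
    The inverse of 2 mod 3 is 2 (since 2·2 = 4 = 1·3 + 1), so t ≡ 2·0 = 0 ≡ 0 (mod 3).
    Then x = 2 + 10·0 = 2, valid modulo lcm(10, 6) = 30: x ≡ 2 (mod 30).
  Combine with x ≡ 2 (mod 9): gcd(30, 9) = 3; 2 - 2 = 0, which IS divisible by 3, so compatible.
    Write x = 2 + 30·t and substitute into x ≡ 2 (mod 9): 30·t ≡ 2 − 2 = 0 (mod 9).
    Divide the congruence (and modulus) by g = 3: 10·t ≡ 0 (mod 3).
    Reduce coefficients mod 3: 1·t ≡ 0 (mod 3).
    So t ≡ 0 (mod 3).
    Then x = 2 + 30·0 = 2, valid modulo lcm(30, 9) = 90: x ≡ 2 (mod 90).
Verify: 2 mod 10 = 2, 2 mod 6 = 2, 2 mod 9 = 2.

x ≡ 2 (mod 90).


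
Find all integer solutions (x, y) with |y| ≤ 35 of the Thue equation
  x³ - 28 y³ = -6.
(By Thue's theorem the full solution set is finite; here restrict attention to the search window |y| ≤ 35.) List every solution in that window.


The equation is x³ - 28y³ = -6. For fixed y, x³ = 28·y³ − 6, so a solution requires the RHS to be a perfect cube.
Strategy: iterate y from -35 to 35, compute RHS = 28·y³ − 6, and check whether it is a (positive or negative) perfect cube.
Check small values of y:
  y = 0: RHS = -6 is not a perfect cube.
  y = 1: RHS = 22 is not a perfect cube.
  y = -1: RHS = -34 is not a perfect cube.
  y = 2: RHS = 218 is not a perfect cube.
  y = -2: RHS = -230 is not a perfect cube.
  y = 3: RHS = 750 is not a perfect cube.
  y = -3: RHS = -762 is not a perfect cube.
Continuing the search up to |y| = 35 finds no solutions either.
No (x, y) in the scanned range satisfies the equation.

No integer solutions with |y| ≤ 35.


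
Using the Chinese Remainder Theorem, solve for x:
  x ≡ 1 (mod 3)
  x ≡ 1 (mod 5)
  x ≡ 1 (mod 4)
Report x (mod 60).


Moduli 3, 5, 4 are pairwise coprime; by CRT there is a unique solution modulo M = 3 · 5 · 4 = 60.
Solve pairwise, accumulating the modulus:
  Start with x ≡ 1 (mod 3).
  Combine with x ≡ 1 (mod 5): since gcd(3, 5) = 1, we get a unique residue mod 15.
    Write x = 1 + 3·t and substitute into x ≡ 1 (mod 5): 3·t ≡ 1 − 1 = 0 (mod 5).
    The inverse of 3 mod 5 is 2 (since 3·2 = 6 = 1·5 + 1), so t ≡ 2·0 = 0 ≡ 0 (mod 5).
    Then x = 1 + 3·0 = 1, valid modulo lcm(3, 5) = 15: x ≡ 1 (mod 15).
  Combine with x ≡ 1 (mod 4): since gcd(15, 4) = 1, we get a unique residue mod 60.
    Write x = 1 + 15·t and substitute into x ≡ 1 (mod 4): 15·t ≡ 1 − 1 = 0 (mod 4).
    Reduce coefficients mod 4: 3·t ≡ 0 (mod 4).
    The inverse of 3 mod 4 is 3 (since 3·3 = 9 = 2·4 + 1), so t ≡ 3·0 = 0 ≡ 0 (mod 4).
    Then x = 1 + 15·0 = 1, valid modulo lcm(15, 4) = 60: x ≡ 1 (mod 60).
Verify: 1 mod 3 = 1 ✓, 1 mod 5 = 1 ✓, 1 mod 4 = 1 ✓.

x ≡ 1 (mod 60).


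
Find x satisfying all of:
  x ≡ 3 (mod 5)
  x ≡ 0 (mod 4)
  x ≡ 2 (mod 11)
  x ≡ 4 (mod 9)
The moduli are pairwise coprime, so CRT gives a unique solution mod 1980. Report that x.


Product of moduli M = 5 · 4 · 11 · 9 = 1980.
Merge one congruence at a time:
  Start: x ≡ 3 (mod 5).
  Combine with x ≡ 0 (mod 4); new modulus lcm = 20.
    Write x = 3 + 5·t and substitute into x ≡ 0 (mod 4): 5·t ≡ 0 − 3 = -3 (mod 4).
    Reduce coefficients mod 4: 1·t ≡ 1 (mod 4).
    So t ≡ 1 (mod 4).
    Then x = 3 + 5·1 = 8, valid modulo lcm(5, 4) = 20: x ≡ 8 (mod 20).
  Combine with x ≡ 2 (mod 11); new modulus lcm = 220.
    Write x = 8 + 20·t and substitute into x ≡ 2 (mod 11): 20·t ≡ 2 − 8 = -6 (mod 11).
    Reduce coefficients mod 11: 9·t ≡ 5 (mod 11).
    The inverse of 9 mod 11 is 5 (since 9·5 = 45 = 4·11 + 1), so t ≡ 5·5 = 25 ≡ 3 (mod 11).
    Then x = 8 + 20·3 = 68, valid modulo lcm(20, 11) = 220: x ≡ 68 (mod 220).
  Combine with x ≡ 4 (mod 9); new modulus lcm = 1980.
    Write x = 68 + 220·t and substitute into x ≡ 4 (mod 9): 220·t ≡ 4 − 68 = -64 (mod 9).
    Reduce coefficients mod 9: 4·t ≡ 8 (mod 9).
    The inverse of 4 mod 9 is 7 (since 4·7 = 28 = 3·9 + 1), so t ≡ 7·8 = 56 ≡ 2 (mod 9).
    Then x = 68 + 220·2 = 508, valid modulo lcm(220, 9) = 1980: x ≡ 508 (mod 1980).
Verify against each original: 508 mod 5 = 3, 508 mod 4 = 0, 508 mod 11 = 2, 508 mod 9 = 4.

x ≡ 508 (mod 1980).


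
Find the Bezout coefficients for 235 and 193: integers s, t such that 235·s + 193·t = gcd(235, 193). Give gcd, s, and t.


Euclidean algorithm on (235, 193) — divide until remainder is 0:
  235 = 1 · 193 + 42
  193 = 4 · 42 + 25
  42 = 1 · 25 + 17
  25 = 1 · 17 + 8
  17 = 2 · 8 + 1
  8 = 8 · 1 + 0
gcd(235, 193) = 1.
Track Bezout coefficients alongside the remainders: start with r₀ = 235 = a·1 + b·0 (s = 1, t = 0) and r₁ = 193 = a·0 + b·1 (s = 0, t = 1); each new remainder r_{k+1} = r_{k-1} − q_k·r_k inherits s_{k+1} = s_{k-1} − q_k·s_k, t_{k+1} = t_{k-1} − q_k·t_k, so r_k = a·s_k + b·t_k at every step:
  q = 1: r = 42, s = 1 − 1·0 = 1, t = 0 − 1·1 = -1  (check: 235·1 + 193·(-1) = 42)
  q = 4: r = 25, s = 0 − 4·1 = -4, t = 1 − 4·(-1) = 5  (check: 235·(-4) + 193·5 = 25)
  q = 1: r = 17, s = 1 − 1·(-4) = 5, t = -1 − 1·5 = -6  (check: 235·5 + 193·(-6) = 17)
  q = 1: r = 8, s = -4 − 1·5 = -9, t = 5 − 1·(-6) = 11  (check: 235·(-9) + 193·11 = 8)
  q = 2: r = 1, s = 5 − 2·(-9) = 23, t = -6 − 2·11 = -28  (check: 235·23 + 193·(-28) = 1)
The row with r = 1 (the gcd) gives the Bezout coefficients s = 23, t = -28.
Result: 235 · (23) + 193 · (-28) = 1.

gcd(235, 193) = 1; s = 23, t = -28 (check: 235·23 + 193·(-28) = 1).


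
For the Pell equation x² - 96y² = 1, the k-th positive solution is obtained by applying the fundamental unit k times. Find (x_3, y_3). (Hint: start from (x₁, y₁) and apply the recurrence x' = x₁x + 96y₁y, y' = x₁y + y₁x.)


Step 1: Find the fundamental solution (x₁, y₁) of x² - 96y² = 1.
  Expand √96 as a continued fraction. a₀ = ⌊√96⌋ = 9; iterate m_{k+1} = d_k·a_k − m_k, d_{k+1} = (96 − m_{k+1}²)/d_k, a_{k+1} = ⌊(a₀ + m_{k+1})/d_{k+1}⌋ (starting m₀ = 0, d₀ = 1), with convergents p_k = a_k·p_{k-1} + p_{k-2}, q_k = a_k·q_{k-1} + q_{k-2} (p₋₁ = 1, q₋₁ = 0):
  k = 0: a₀ = 9; p₀/q₀ = 9/1; p₀² − 96·q₀² = 81 − 96 = -15.
  k = 1: m = 9, d = 15, a = ⌊(9 + 9)/15⌋ = 1; p/q = (1·9 + 1)/(1·1 + 0) = 10/1; p² − 96·q² = 100 − 96 = 4.
  k = 2: m = 6, d = 4, a = ⌊(9 + 6)/4⌋ = 3; p/q = (3·10 + 9)/(3·1 + 1) = 39/4; p² − 96·q² = 1521 − 1536 = -15.
  k = 3: m = 6, d = 15, a = ⌊(9 + 6)/15⌋ = 1; p/q = (1·39 + 10)/(1·4 + 1) = 49/5; p² − 96·q² = 2401 − 2400 = 1.
  The first convergent with p² − 96·q² = 1 gives the fundamental solution (x₁, y₁) = (49, 5).
Step 2: Apply the recurrence (x_{n+1}, y_{n+1}) = (x₁x_n + 96y₁y_n, x₁y_n + y₁x_n) repeatedly.
  From (x_1, y_1) = (49, 5): x_2 = 49·49 + 96·5·5 = 4801; y_2 = 49·5 + 5·49 = 490.
  From (x_2, y_2) = (4801, 490): x_3 = 49·4801 + 96·5·490 = 470449; y_3 = 49·490 + 5·4801 = 48015.
Step 3: Verify x_3² - 96·y_3² = 221322261601 - 221322261600 = 1 (should be 1). ✓

(x_1, y_1) = (49, 5); (x_3, y_3) = (470449, 48015).


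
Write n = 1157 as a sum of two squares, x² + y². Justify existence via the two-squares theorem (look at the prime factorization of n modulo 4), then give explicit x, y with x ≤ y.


Step 1: Factor n = 1157 = 13 · 89.
Step 2: Check the mod-4 condition on each prime factor: 13 ≡ 1 (mod 4), exponent 1; 89 ≡ 1 (mod 4), exponent 1.
All primes ≡ 3 (mod 4) appear to even exponent (or don't appear), so by the two-squares theorem n IS expressible as a sum of two squares.
Step 3: Build a representation. Here n = 13 · 89 is a product of primes ≡ 1 (mod 4). Each prime p ≡ 1 (mod 4) is itself a sum of two squares; find a² by testing p − a² for a perfect square:
  13: 13 − 1² = 12, 13 − 2² = 9 = 3² ⇒ 13 = 2² + 3².
  89: 89 − 1² = 88, 89 − 2² = 85, 89 − 3² = 80, 89 − 4² = 73, 89 − 5² = 64 = 8² ⇒ 89 = 5² + 8².
  Combine using the Brahmagupta–Fibonacci identity (a² + b²)(c² + d²) = (ac − bd)² + (ad + bc)² = (ac + bd)² + (ad − bc)²:
  13 · 89 = 1157: from (2² + 3²)(5² + 8²), take (2·5 − 3·8, 2·8 + 3·5) = (10 − 24, 16 + 15) = (-14, 31); dropping signs (only squares matter) gives (14, 31); check 14² + 31² = 196 + 961 = 1157 ✓.
Step 4: Order so x ≤ y and verify: 14² + 31² = 196 + 961 = 1157 = n. ✓

n = 1157 = 14² + 31² (one valid representation with x ≤ y).


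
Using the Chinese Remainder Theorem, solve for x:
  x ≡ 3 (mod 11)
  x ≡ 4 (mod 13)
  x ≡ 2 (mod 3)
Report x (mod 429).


Moduli 11, 13, 3 are pairwise coprime; by CRT there is a unique solution modulo M = 11 · 13 · 3 = 429.
Solve pairwise, accumulating the modulus:
  Start with x ≡ 3 (mod 11).
  Combine with x ≡ 4 (mod 13): since gcd(11, 13) = 1, we get a unique residue mod 143.
    Write x = 3 + 11·t and substitute into x ≡ 4 (mod 13): 11·t ≡ 4 − 3 = 1 (mod 13).
    The inverse of 11 mod 13 is 6 (since 11·6 = 66 = 5·13 + 1), so t ≡ 6·1 = 6 ≡ 6 (mod 13).
    Then x = 3 + 11·6 = 69, valid modulo lcm(11, 13) = 143: x ≡ 69 (mod 143).
  Combine with x ≡ 2 (mod 3): since gcd(143, 3) = 1, we get a unique residue mod 429.
    Write x = 69 + 143·t and substitute into x ≡ 2 (mod 3): 143·t ≡ 2 − 69 = -67 (mod 3).
    Reduce coefficients mod 3: 2·t ≡ 2 (mod 3).
    The inverse of 2 mod 3 is 2 (since 2·2 = 4 = 1·3 + 1), so t ≡ 2·2 = 4 ≡ 1 (mod 3).
    Then x = 69 + 143·1 = 212, valid modulo lcm(143, 3) = 429: x ≡ 212 (mod 429).
Verify: 212 mod 11 = 3 ✓, 212 mod 13 = 4 ✓, 212 mod 3 = 2 ✓.

x ≡ 212 (mod 429).


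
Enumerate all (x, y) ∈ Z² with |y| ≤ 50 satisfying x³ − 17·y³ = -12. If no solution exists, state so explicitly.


The equation is x³ - 17y³ = -12. For fixed y, x³ = 17·y³ − 12, so a solution requires the RHS to be a perfect cube.
Strategy: iterate y from -50 to 50, compute RHS = 17·y³ − 12, and check whether it is a (positive or negative) perfect cube.
Check small values of y:
  y = 0: RHS = -12 is not a perfect cube.
  y = 1: RHS = 5 is not a perfect cube.
  y = -1: RHS = -29 is not a perfect cube.
  y = 2: RHS = 124 is not a perfect cube.
  y = -2: RHS = -148 is not a perfect cube.
  y = 3: RHS = 447 is not a perfect cube.
  y = -3: RHS = -471 is not a perfect cube.
Continuing the search up to |y| = 50 finds no solutions either.
No (x, y) in the scanned range satisfies the equation.

No integer solutions with |y| ≤ 50.


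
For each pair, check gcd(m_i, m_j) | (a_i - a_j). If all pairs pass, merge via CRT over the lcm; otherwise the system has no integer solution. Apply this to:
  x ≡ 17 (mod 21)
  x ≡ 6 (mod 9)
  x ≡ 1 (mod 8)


Moduli 21, 9, 8 are not pairwise coprime, so CRT works modulo lcm(m_i) when all pairwise compatibility conditions hold.
Pairwise compatibility: gcd(m_i, m_j) must divide a_i - a_j for every pair.
Merge one congruence at a time:
  Start: x ≡ 17 (mod 21).
  Combine with x ≡ 6 (mod 9): gcd(21, 9) = 3, and 6 - 17 = -11 is NOT divisible by 3.
    ⇒ system is inconsistent (no integer solution).

No solution (the system is inconsistent).


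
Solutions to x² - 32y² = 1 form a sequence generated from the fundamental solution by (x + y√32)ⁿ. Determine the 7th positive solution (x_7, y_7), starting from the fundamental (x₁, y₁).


Step 1: Find the fundamental solution (x₁, y₁) of x² - 32y² = 1.
  Expand √32 as a continued fraction. a₀ = ⌊√32⌋ = 5; iterate m_{k+1} = d_k·a_k − m_k, d_{k+1} = (32 − m_{k+1}²)/d_k, a_{k+1} = ⌊(a₀ + m_{k+1})/d_{k+1}⌋ (starting m₀ = 0, d₀ = 1), with convergents p_k = a_k·p_{k-1} + p_{k-2}, q_k = a_k·q_{k-1} + q_{k-2} (p₋₁ = 1, q₋₁ = 0):
  k = 0: a₀ = 5; p₀/q₀ = 5/1; p₀² − 32·q₀² = 25 − 32 = -7.
  k = 1: m = 5, d = 7, a = ⌊(5 + 5)/7⌋ = 1; p/q = (1·5 + 1)/(1·1 + 0) = 6/1; p² − 32·q² = 36 − 32 = 4.
  k = 2: m = 2, d = 4, a = ⌊(5 + 2)/4⌋ = 1; p/q = (1·6 + 5)/(1·1 + 1) = 11/2; p² − 32·q² = 121 − 128 = -7.
  k = 3: m = 2, d = 7, a = ⌊(5 + 2)/7⌋ = 1; p/q = (1·11 + 6)/(1·2 + 1) = 17/3; p² − 32·q² = 289 − 288 = 1.
  The first convergent with p² − 32·q² = 1 gives the fundamental solution (x₁, y₁) = (17, 3).
Step 2: Apply the recurrence (x_{n+1}, y_{n+1}) = (x₁x_n + 32y₁y_n, x₁y_n + y₁x_n) repeatedly.
  From (x_1, y_1) = (17, 3): x_2 = 17·17 + 32·3·3 = 577; y_2 = 17·3 + 3·17 = 102.
  From (x_2, y_2) = (577, 102): x_3 = 17·577 + 32·3·102 = 19601; y_3 = 17·102 + 3·577 = 3465.
  From (x_3, y_3) = (19601, 3465): x_4 = 17·19601 + 32·3·3465 = 665857; y_4 = 17·3465 + 3·19601 = 117708.
  From (x_4, y_4) = (665857, 117708): x_5 = 17·665857 + 32·3·117708 = 22619537; y_5 = 17·117708 + 3·665857 = 3998607.
  From (x_5, y_5) = (22619537, 3998607): x_6 = 17·22619537 + 32·3·3998607 = 768398401; y_6 = 17·3998607 + 3·22619537 = 135834930.
  From (x_6, y_6) = (768398401, 135834930): x_7 = 17·768398401 + 32·3·135834930 = 26102926097; y_7 = 17·135834930 + 3·768398401 = 4614389013.
Step 3: Verify x_7² - 32·y_7² = 681362750825443653409 - 681362750825443653408 = 1 (should be 1). ✓

(x_1, y_1) = (17, 3); (x_7, y_7) = (26102926097, 4614389013).


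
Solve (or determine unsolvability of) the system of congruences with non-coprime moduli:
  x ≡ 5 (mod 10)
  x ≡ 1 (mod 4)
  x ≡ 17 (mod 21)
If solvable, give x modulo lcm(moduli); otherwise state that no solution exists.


Moduli 10, 4, 21 are not pairwise coprime, so CRT works modulo lcm(m_i) when all pairwise compatibility conditions hold.
Pairwise compatibility: gcd(m_i, m_j) must divide a_i - a_j for every pair.
Merge one congruence at a time:
  Start: x ≡ 5 (mod 10).
  Combine with x ≡ 1 (mod 4): gcd(10, 4) = 2; 1 - 5 = -4, which IS divisible by 2, so compatible.
    Write x = 5 + 10·t and substitute into x ≡ 1 (mod 4): 10·t ≡ 1 − 5 = -4 (mod 4).
    Divide the congruence (and modulus) by g = 2: 5·t ≡ -2 (mod 2).
    Reduce coefficients mod 2: 1·t ≡ 0 (mod 2).
    So t ≡ 0 (mod 2).
    Then x = 5 + 10·0 = 5, valid modulo lcm(10, 4) = 20: x ≡ 5 (mod 20).
  Combine with x ≡ 17 (mod 21): gcd(20, 21) = 1; 17 - 5 = 12, which IS divisible by 1, so compatible.
    Write x = 5 + 20·t and substitute into x ≡ 17 (mod 21): 20·t ≡ 17 − 5 = 12 (mod 21).
    The inverse of 20 mod 21 is 20 (since 20·20 = 400 = 19·21 + 1), so t ≡ 20·12 = 240 ≡ 9 (mod 21).
    Then x = 5 + 20·9 = 185, valid modulo lcm(20, 21) = 420: x ≡ 185 (mod 420).
Verify: 185 mod 10 = 5, 185 mod 4 = 1, 185 mod 21 = 17.

x ≡ 185 (mod 420).


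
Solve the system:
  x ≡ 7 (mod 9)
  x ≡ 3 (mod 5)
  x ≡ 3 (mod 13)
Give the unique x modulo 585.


Moduli 9, 5, 13 are pairwise coprime; by CRT there is a unique solution modulo M = 9 · 5 · 13 = 585.
Solve pairwise, accumulating the modulus:
  Start with x ≡ 7 (mod 9).
  Combine with x ≡ 3 (mod 5): since gcd(9, 5) = 1, we get a unique residue mod 45.
    Write x = 7 + 9·t and substitute into x ≡ 3 (mod 5): 9·t ≡ 3 − 7 = -4 (mod 5).
    Reduce coefficients mod 5: 4·t ≡ 1 (mod 5).
    The inverse of 4 mod 5 is 4 (since 4·4 = 16 = 3·5 + 1), so t ≡ 4·1 = 4 ≡ 4 (mod 5).
    Then x = 7 + 9·4 = 43, valid modulo lcm(9, 5) = 45: x ≡ 43 (mod 45).
  Combine with x ≡ 3 (mod 13): since gcd(45, 13) = 1, we get a unique residue mod 585.
    Write x = 43 + 45·t and substitute into x ≡ 3 (mod 13): 45·t ≡ 3 − 43 = -40 (mod 13).
    Reduce coefficients mod 13: 6·t ≡ 12 (mod 13).
    The inverse of 6 mod 13 is 11 (since 6·11 = 66 = 5·13 + 1), so t ≡ 11·12 = 132 ≡ 2 (mod 13).
    Then x = 43 + 45·2 = 133, valid modulo lcm(45, 13) = 585: x ≡ 133 (mod 585).
Verify: 133 mod 9 = 7 ✓, 133 mod 5 = 3 ✓, 133 mod 13 = 3 ✓.

x ≡ 133 (mod 585).


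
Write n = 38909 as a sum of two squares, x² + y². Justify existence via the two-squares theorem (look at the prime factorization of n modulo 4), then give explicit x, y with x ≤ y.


Step 1: Factor n = 38909 = 13 · 41 · 73.
Step 2: Check the mod-4 condition on each prime factor: 13 ≡ 1 (mod 4), exponent 1; 41 ≡ 1 (mod 4), exponent 1; 73 ≡ 1 (mod 4), exponent 1.
All primes ≡ 3 (mod 4) appear to even exponent (or don't appear), so by the two-squares theorem n IS expressible as a sum of two squares.
Step 3: Build a representation. Here n = 13 · 41 · 73 is a product of primes ≡ 1 (mod 4). Each prime p ≡ 1 (mod 4) is itself a sum of two squares; find a² by testing p − a² for a perfect square:
  13: 13 − 1² = 12, 13 − 2² = 9 = 3² ⇒ 13 = 2² + 3².
  41: 41 − 1² = 40, 41 − 2² = 37, 41 − 3² = 32, 41 − 4² = 25 = 5² ⇒ 41 = 4² + 5².
  73: 73 − 1² = 72, 73 − 2² = 69, 73 − 3² = 64 = 8² ⇒ 73 = 3² + 8².
  Combine using the Brahmagupta–Fibonacci identity (a² + b²)(c² + d²) = (ac − bd)² + (ad + bc)² = (ac + bd)² + (ad − bc)²:
  13 · 41 = 533: from (2² + 3²)(4² + 5²), take (2·4 − 3·5, 2·5 + 3·4) = (8 − 15, 10 + 12) = (-7, 22); dropping signs (only squares matter) gives (7, 22); check 7² + 22² = 49 + 484 = 533 ✓.
  533 · 73 = 38909: from (7² + 22²)(3² + 8²), take (7·3 − 22·8, 7·8 + 22·3) = (21 − 176, 56 + 66) = (-155, 122); dropping signs (only squares matter) gives (155, 122); check 155² + 122² = 24025 + 14884 = 38909 ✓.
Step 4: Order so x ≤ y and verify: 122² + 155² = 14884 + 24025 = 38909 = n. ✓

n = 38909 = 122² + 155² (one valid representation with x ≤ y).


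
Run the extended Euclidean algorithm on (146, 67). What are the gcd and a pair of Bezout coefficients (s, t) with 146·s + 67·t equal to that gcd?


Euclidean algorithm on (146, 67) — divide until remainder is 0:
  146 = 2 · 67 + 12
  67 = 5 · 12 + 7
  12 = 1 · 7 + 5
  7 = 1 · 5 + 2
  5 = 2 · 2 + 1
  2 = 2 · 1 + 0
gcd(146, 67) = 1.
Track Bezout coefficients alongside the remainders: start with r₀ = 146 = a·1 + b·0 (s = 1, t = 0) and r₁ = 67 = a·0 + b·1 (s = 0, t = 1); each new remainder r_{k+1} = r_{k-1} − q_k·r_k inherits s_{k+1} = s_{k-1} − q_k·s_k, t_{k+1} = t_{k-1} − q_k·t_k, so r_k = a·s_k + b·t_k at every step:
  q = 2: r = 12, s = 1 − 2·0 = 1, t = 0 − 2·1 = -2  (check: 146·1 + 67·(-2) = 12)
  q = 5: r = 7, s = 0 − 5·1 = -5, t = 1 − 5·(-2) = 11  (check: 146·(-5) + 67·11 = 7)
  q = 1: r = 5, s = 1 − 1·(-5) = 6, t = -2 − 1·11 = -13  (check: 146·6 + 67·(-13) = 5)
  q = 1: r = 2, s = -5 − 1·6 = -11, t = 11 − 1·(-13) = 24  (check: 146·(-11) + 67·24 = 2)
  q = 2: r = 1, s = 6 − 2·(-11) = 28, t = -13 − 2·24 = -61  (check: 146·28 + 67·(-61) = 1)
The row with r = 1 (the gcd) gives the Bezout coefficients s = 28, t = -61.
Result: 146 · (28) + 67 · (-61) = 1.

gcd(146, 67) = 1; s = 28, t = -61 (check: 146·28 + 67·(-61) = 1).


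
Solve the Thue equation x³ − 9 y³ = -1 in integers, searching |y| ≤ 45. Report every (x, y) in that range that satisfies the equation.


The equation is x³ - 9y³ = -1. For fixed y, x³ = 9·y³ − 1, so a solution requires the RHS to be a perfect cube.
Strategy: iterate y from -45 to 45, compute RHS = 9·y³ − 1, and check whether it is a (positive or negative) perfect cube.
Check small values of y:
  y = 0: RHS = -1 = (-1)³ ⇒ x = -1 works.
  y = 1: RHS = 8 = (2)³ ⇒ x = 2 works.
  y = -1: RHS = -10 is not a perfect cube.
  y = 2: RHS = 71 is not a perfect cube.
  y = -2: RHS = -73 is not a perfect cube.
  y = 3: RHS = 242 is not a perfect cube.
  y = -3: RHS = -244 is not a perfect cube.
Continuing the search up to |y| = 45 finds no further solutions beyond those listed.
Collected solutions: (-1, 0), (2, 1).

Solutions (with |y| ≤ 45): (-1, 0), (2, 1).


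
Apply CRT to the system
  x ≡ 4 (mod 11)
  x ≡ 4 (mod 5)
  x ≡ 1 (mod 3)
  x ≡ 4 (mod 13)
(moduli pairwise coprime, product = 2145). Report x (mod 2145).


Product of moduli M = 11 · 5 · 3 · 13 = 2145.
Merge one congruence at a time:
  Start: x ≡ 4 (mod 11).
  Combine with x ≡ 4 (mod 5); new modulus lcm = 55.
    Write x = 4 + 11·t and substitute into x ≡ 4 (mod 5): 11·t ≡ 4 − 4 = 0 (mod 5).
    Reduce coefficients mod 5: 1·t ≡ 0 (mod 5).
    So t ≡ 0 (mod 5).
    Then x = 4 + 11·0 = 4, valid modulo lcm(11, 5) = 55: x ≡ 4 (mod 55).
  Combine with x ≡ 1 (mod 3); new modulus lcm = 165.
    Write x = 4 + 55·t and substitute into x ≡ 1 (mod 3): 55·t ≡ 1 − 4 = -3 (mod 3).
    Reduce coefficients mod 3: 1·t ≡ 0 (mod 3).
    So t ≡ 0 (mod 3).
    Then x = 4 + 55·0 = 4, valid modulo lcm(55, 3) = 165: x ≡ 4 (mod 165).
  Combine with x ≡ 4 (mod 13); new modulus lcm = 2145.
    Write x = 4 + 165·t and substitute into x ≡ 4 (mod 13): 165·t ≡ 4 − 4 = 0 (mod 13).
    Reduce coefficients mod 13: 9·t ≡ 0 (mod 13).
    The inverse of 9 mod 13 is 3 (since 9·3 = 27 = 2·13 + 1), so t ≡ 3·0 = 0 ≡ 0 (mod 13).
    Then x = 4 + 165·0 = 4, valid modulo lcm(165, 13) = 2145: x ≡ 4 (mod 2145).
Verify against each original: 4 mod 11 = 4, 4 mod 5 = 4, 4 mod 3 = 1, 4 mod 13 = 4.

x ≡ 4 (mod 2145).


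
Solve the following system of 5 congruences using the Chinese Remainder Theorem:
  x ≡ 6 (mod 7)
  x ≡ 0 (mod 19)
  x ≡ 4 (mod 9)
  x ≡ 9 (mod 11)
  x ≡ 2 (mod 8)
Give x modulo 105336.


Product of moduli M = 7 · 19 · 9 · 11 · 8 = 105336.
Merge one congruence at a time:
  Start: x ≡ 6 (mod 7).
  Combine with x ≡ 0 (mod 19); new modulus lcm = 133.
    Write x = 6 + 7·t and substitute into x ≡ 0 (mod 19): 7·t ≡ 0 − 6 = -6 (mod 19).
    Reduce coefficients mod 19: 7·t ≡ 13 (mod 19).
    The inverse of 7 mod 19 is 11 (since 7·11 = 77 = 4·19 + 1), so t ≡ 11·13 = 143 ≡ 10 (mod 19).
    Then x = 6 + 7·10 = 76, valid modulo lcm(7, 19) = 133: x ≡ 76 (mod 133).
  Combine with x ≡ 4 (mod 9); new modulus lcm = 1197.
    Write x = 76 + 133·t and substitute into x ≡ 4 (mod 9): 133·t ≡ 4 − 76 = -72 (mod 9).
    Reduce coefficients mod 9: 7·t ≡ 0 (mod 9).
    The inverse of 7 mod 9 is 4 (since 7·4 = 28 = 3·9 + 1), so t ≡ 4·0 = 0 ≡ 0 (mod 9).
    Then x = 76 + 133·0 = 76, valid modulo lcm(133, 9) = 1197: x ≡ 76 (mod 1197).
  Combine with x ≡ 9 (mod 11); new modulus lcm = 13167.
    Write x = 76 + 1197·t and substitute into x ≡ 9 (mod 11): 1197·t ≡ 9 − 76 = -67 (mod 11).
    Reduce coefficients mod 11: 9·t ≡ 10 (mod 11).
    The inverse of 9 mod 11 is 5 (since 9·5 = 45 = 4·11 + 1), so t ≡ 5·10 = 50 ≡ 6 (mod 11).
    Then x = 76 + 1197·6 = 7258, valid modulo lcm(1197, 11) = 13167: x ≡ 7258 (mod 13167).
  Combine with x ≡ 2 (mod 8); new modulus lcm = 105336.
    Write x = 7258 + 13167·t and substitute into x ≡ 2 (mod 8): 13167·t ≡ 2 − 7258 = -7256 (mod 8).
    Reduce coefficients mod 8: 7·t ≡ 0 (mod 8).
    The inverse of 7 mod 8 is 7 (since 7·7 = 49 = 6·8 + 1), so t ≡ 7·0 = 0 ≡ 0 (mod 8).
    Then x = 7258 + 13167·0 = 7258, valid modulo lcm(13167, 8) = 105336: x ≡ 7258 (mod 105336).
Verify against each original: 7258 mod 7 = 6, 7258 mod 19 = 0, 7258 mod 9 = 4, 7258 mod 11 = 9, 7258 mod 8 = 2.

x ≡ 7258 (mod 105336).


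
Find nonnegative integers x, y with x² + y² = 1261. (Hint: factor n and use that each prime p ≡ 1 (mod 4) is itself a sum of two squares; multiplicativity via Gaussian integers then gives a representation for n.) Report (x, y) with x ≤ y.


Step 1: Factor n = 1261 = 13 · 97.
Step 2: Check the mod-4 condition on each prime factor: 13 ≡ 1 (mod 4), exponent 1; 97 ≡ 1 (mod 4), exponent 1.
All primes ≡ 3 (mod 4) appear to even exponent (or don't appear), so by the two-squares theorem n IS expressible as a sum of two squares.
Step 3: Build a representation. Here n = 13 · 97 is a product of primes ≡ 1 (mod 4). Each prime p ≡ 1 (mod 4) is itself a sum of two squares; find a² by testing p − a² for a perfect square:
  13: 13 − 1² = 12, 13 − 2² = 9 = 3² ⇒ 13 = 2² + 3².
  97: 97 − 1² = 96, 97 − 2² = 93, 97 − 3² = 88, 97 − 4² = 81 = 9² ⇒ 97 = 4² + 9².
  Combine using the Brahmagupta–Fibonacci identity (a² + b²)(c² + d²) = (ac − bd)² + (ad + bc)² = (ac + bd)² + (ad − bc)²:
  13 · 97 = 1261: from (2² + 3²)(4² + 9²), take (2·4 − 3·9, 2·9 + 3·4) = (8 − 27, 18 + 12) = (-19, 30); dropping signs (only squares matter) gives (19, 30); check 19² + 30² = 361 + 900 = 1261 ✓.
Step 4: Order so x ≤ y and verify: 19² + 30² = 361 + 900 = 1261 = n. ✓

n = 1261 = 19² + 30² (one valid representation with x ≤ y).


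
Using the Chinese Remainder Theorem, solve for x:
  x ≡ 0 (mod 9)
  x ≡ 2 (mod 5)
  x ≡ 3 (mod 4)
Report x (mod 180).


Moduli 9, 5, 4 are pairwise coprime; by CRT there is a unique solution modulo M = 9 · 5 · 4 = 180.
Solve pairwise, accumulating the modulus:
  Start with x ≡ 0 (mod 9).
  Combine with x ≡ 2 (mod 5): since gcd(9, 5) = 1, we get a unique residue mod 45.
    Write x = 0 + 9·t and substitute into x ≡ 2 (mod 5): 9·t ≡ 2 − 0 = 2 (mod 5).
    Reduce coefficients mod 5: 4·t ≡ 2 (mod 5).
    The inverse of 4 mod 5 is 4 (since 4·4 = 16 = 3·5 + 1), so t ≡ 4·2 = 8 ≡ 3 (mod 5).
    Then x = 0 + 9·3 = 27, valid modulo lcm(9, 5) = 45: x ≡ 27 (mod 45).
  Combine with x ≡ 3 (mod 4): since gcd(45, 4) = 1, we get a unique residue mod 180.
    Write x = 27 + 45·t and substitute into x ≡ 3 (mod 4): 45·t ≡ 3 − 27 = -24 (mod 4).
    Reduce coefficients mod 4: 1·t ≡ 0 (mod 4).
    So t ≡ 0 (mod 4).
    Then x = 27 + 45·0 = 27, valid modulo lcm(45, 4) = 180: x ≡ 27 (mod 180).
Verify: 27 mod 9 = 0 ✓, 27 mod 5 = 2 ✓, 27 mod 4 = 3 ✓.

x ≡ 27 (mod 180).


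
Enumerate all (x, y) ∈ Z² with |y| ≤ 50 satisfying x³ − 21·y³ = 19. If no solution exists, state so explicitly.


The equation is x³ - 21y³ = 19. For fixed y, x³ = 21·y³ + 19, so a solution requires the RHS to be a perfect cube.
Strategy: iterate y from -50 to 50, compute RHS = 21·y³ + 19, and check whether it is a (positive or negative) perfect cube.
Check small values of y:
  y = 0: RHS = 19 is not a perfect cube.
  y = 1: RHS = 40 is not a perfect cube.
  y = -1: RHS = -2 is not a perfect cube.
  y = 2: RHS = 187 is not a perfect cube.
  y = -2: RHS = -149 is not a perfect cube.
  y = 3: RHS = 586 is not a perfect cube.
  y = -3: RHS = -548 is not a perfect cube.
Continuing the search up to |y| = 50 finds no solutions either.
No (x, y) in the scanned range satisfies the equation.

No integer solutions with |y| ≤ 50.


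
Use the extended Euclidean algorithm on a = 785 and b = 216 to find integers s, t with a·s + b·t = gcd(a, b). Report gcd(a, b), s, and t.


Euclidean algorithm on (785, 216) — divide until remainder is 0:
  785 = 3 · 216 + 137
  216 = 1 · 137 + 79
  137 = 1 · 79 + 58
  79 = 1 · 58 + 21
  58 = 2 · 21 + 16
  21 = 1 · 16 + 5
  16 = 3 · 5 + 1
  5 = 5 · 1 + 0
gcd(785, 216) = 1.
Track Bezout coefficients alongside the remainders: start with r₀ = 785 = a·1 + b·0 (s = 1, t = 0) and r₁ = 216 = a·0 + b·1 (s = 0, t = 1); each new remainder r_{k+1} = r_{k-1} − q_k·r_k inherits s_{k+1} = s_{k-1} − q_k·s_k, t_{k+1} = t_{k-1} − q_k·t_k, so r_k = a·s_k + b·t_k at every step:
  q = 3: r = 137, s = 1 − 3·0 = 1, t = 0 − 3·1 = -3  (check: 785·1 + 216·(-3) = 137)
  q = 1: r = 79, s = 0 − 1·1 = -1, t = 1 − 1·(-3) = 4  (check: 785·(-1) + 216·4 = 79)
  q = 1: r = 58, s = 1 − 1·(-1) = 2, t = -3 − 1·4 = -7  (check: 785·2 + 216·(-7) = 58)
  q = 1: r = 21, s = -1 − 1·2 = -3, t = 4 − 1·(-7) = 11  (check: 785·(-3) + 216·11 = 21)
  q = 2: r = 16, s = 2 − 2·(-3) = 8, t = -7 − 2·11 = -29  (check: 785·8 + 216·(-29) = 16)
  q = 1: r = 5, s = -3 − 1·8 = -11, t = 11 − 1·(-29) = 40  (check: 785·(-11) + 216·40 = 5)
  q = 3: r = 1, s = 8 − 3·(-11) = 41, t = -29 − 3·40 = -149  (check: 785·41 + 216·(-149) = 1)
The row with r = 1 (the gcd) gives the Bezout coefficients s = 41, t = -149.
Result: 785 · (41) + 216 · (-149) = 1.

gcd(785, 216) = 1; s = 41, t = -149 (check: 785·41 + 216·(-149) = 1).


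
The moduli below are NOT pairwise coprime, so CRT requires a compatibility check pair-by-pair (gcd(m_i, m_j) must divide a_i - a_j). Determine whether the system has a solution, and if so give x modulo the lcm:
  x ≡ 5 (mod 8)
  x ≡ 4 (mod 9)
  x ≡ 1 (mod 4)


Moduli 8, 9, 4 are not pairwise coprime, so CRT works modulo lcm(m_i) when all pairwise compatibility conditions hold.
Pairwise compatibility: gcd(m_i, m_j) must divide a_i - a_j for every pair.
Merge one congruence at a time:
  Start: x ≡ 5 (mod 8).
  Combine with x ≡ 4 (mod 9): gcd(8, 9) = 1; 4 - 5 = -1, which IS divisible by 1, so compatible.
    Write x = 5 + 8·t and substitute into x ≡ 4 (mod 9): 8·t ≡ 4 − 5 = -1 (mod 9).
    Reduce coefficients mod 9: 8·t ≡ 8 (mod 9).
    The inverse of 8 mod 9 is 8 (since 8·8 = 64 = 7·9 + 1), so t ≡ 8·8 = 64 ≡ 1 (mod 9).
    Then x = 5 + 8·1 = 13, valid modulo lcm(8, 9) = 72: x ≡ 13 (mod 72).
  Combine with x ≡ 1 (mod 4): gcd(72, 4) = 4; 1 - 13 = -12, which IS divisible by 4, so compatible.
    Write x = 13 + 72·t and substitute into x ≡ 1 (mod 4): 72·t ≡ 1 − 13 = -12 (mod 4).
    Divide the congruence (and modulus) by g = 4: 18·t ≡ -3 (mod 1).
    Modulo 1 every t works; take t = 0.
    Then x = 13 + 72·0 = 13, valid modulo lcm(72, 4) = 72: x ≡ 13 (mod 72).
Verify: 13 mod 8 = 5, 13 mod 9 = 4, 13 mod 4 = 1.

x ≡ 13 (mod 72).
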